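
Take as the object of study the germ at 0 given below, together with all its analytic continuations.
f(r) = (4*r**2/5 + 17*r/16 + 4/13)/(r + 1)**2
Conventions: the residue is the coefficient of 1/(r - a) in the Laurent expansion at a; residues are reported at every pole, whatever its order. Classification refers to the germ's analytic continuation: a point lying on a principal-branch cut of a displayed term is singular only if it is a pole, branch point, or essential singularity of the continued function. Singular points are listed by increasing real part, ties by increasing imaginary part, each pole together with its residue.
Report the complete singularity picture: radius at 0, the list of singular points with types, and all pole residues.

Denominator factor (r + 1)^2: pole of order 2 at -1, modulus 1.
The radius of convergence is the smallest modulus among the singular points: 1.
At the order-2 pole -1 set g(r) = (r - (-1))^2*f(r) = 4*r**2/5 + 17*r/16 + 4/13.
Order-2 pole: residue = g'(a); g'(-1) = -43/80, so the residue is -43/80.

Radius of convergence at 0: 1.
At -1: a pole of order 2; residue -43/80.


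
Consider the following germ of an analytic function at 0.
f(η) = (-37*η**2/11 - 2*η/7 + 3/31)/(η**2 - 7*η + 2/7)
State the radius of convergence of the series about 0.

The radius of convergence is 7/2 - (1/14)*sqrt(2345).

Denominator factor (η**2 - 7*η + 2/7): discriminant 335/7, real irrational roots 7/2 + (1/14)*sqrt(2345) and 7/2 - (1/14)*sqrt(2345); poles of order 1, moduli 7/2 + (1/14)*sqrt(2345) and 7/2 - (1/14)*sqrt(2345).
The radius of convergence is the smallest modulus among the singular points: 7/2 - (1/14)*sqrt(2345).


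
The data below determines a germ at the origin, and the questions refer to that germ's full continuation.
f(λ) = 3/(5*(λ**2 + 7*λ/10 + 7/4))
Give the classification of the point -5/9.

The point is a regular point.

Denominator factors: λ**2 + 7*λ/10 + 7/4 = 541/324 at λ = -5/9 — none vanishes.
So the germ continues analytically to -5/9.


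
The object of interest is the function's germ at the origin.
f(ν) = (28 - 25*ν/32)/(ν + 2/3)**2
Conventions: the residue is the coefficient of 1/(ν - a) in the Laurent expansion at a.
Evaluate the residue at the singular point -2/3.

The residue is -25/32.

At the order-2 pole -2/3 set g(ν) = (ν - (-2/3))^2*f(ν) = 28 - 25*ν/32.
Order-2 pole: residue = g'(a); g'(-2/3) = -25/32, so the residue is -25/32.


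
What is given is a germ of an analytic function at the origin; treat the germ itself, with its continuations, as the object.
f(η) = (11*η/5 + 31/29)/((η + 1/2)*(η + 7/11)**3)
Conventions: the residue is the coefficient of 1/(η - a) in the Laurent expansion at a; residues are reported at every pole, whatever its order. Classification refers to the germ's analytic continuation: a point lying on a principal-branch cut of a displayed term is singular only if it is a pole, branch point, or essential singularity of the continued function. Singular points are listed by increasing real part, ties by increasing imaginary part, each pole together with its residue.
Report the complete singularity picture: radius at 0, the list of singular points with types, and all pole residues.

Radius of convergence at 0: 1/2.
At -7/11: a pole of order 3; residue 5324/435.
At -1/2: a pole of order 1; residue -5324/435.

Denominator factor (η + 7/11)^3: pole of order 3 at -7/11, modulus 7/11.
Denominator factor (η + 1/2): pole of order 1 at -1/2, modulus 1/2.
The radius of convergence is the smallest modulus among the singular points: 1/2.
At the order-3 pole -7/11 set g(η) = (η - (-7/11))^3*f(η) = (11*η/5 + 31/29)/(η + 1/2).
Order-3 pole: residue = g''(a)/2; g''(-7/11) = 10648/435, so the residue is 5324/435.
At the order-1 pole -1/2 set g(η) = (η - (-1/2))*f(η) = (11*η/5 + 31/29)/(η + 7/11)**3.
Simple pole: residue = g(a) at a = -1/2, which is -5324/435.
List the singular points by increasing real part (a conjugate pair: the negative imaginary part first).


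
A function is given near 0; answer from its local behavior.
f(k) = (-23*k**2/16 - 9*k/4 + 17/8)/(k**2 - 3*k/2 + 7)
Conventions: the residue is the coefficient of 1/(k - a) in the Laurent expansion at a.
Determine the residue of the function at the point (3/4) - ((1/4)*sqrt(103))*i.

The residue is (-141/64) + ((1137/6592)*sqrt(103))*i.

The factor k**2 - 3*k/2 + 7 splits as (k - a)(k - a') with a = (3/4) - ((1/4)*sqrt(103))*i, a' = (3/4) + ((1/4)*sqrt(103))*i. At the order-1 pole a set g(k) = (k - a)*f(k) = [-23*k**2/16 - 9*k/4 + 17/8] / (k - a').
Simple pole: residue = g(a) at a = (3/4) - ((1/4)*sqrt(103))*i, which is (-141/64) + ((1137/6592)*sqrt(103))*i.


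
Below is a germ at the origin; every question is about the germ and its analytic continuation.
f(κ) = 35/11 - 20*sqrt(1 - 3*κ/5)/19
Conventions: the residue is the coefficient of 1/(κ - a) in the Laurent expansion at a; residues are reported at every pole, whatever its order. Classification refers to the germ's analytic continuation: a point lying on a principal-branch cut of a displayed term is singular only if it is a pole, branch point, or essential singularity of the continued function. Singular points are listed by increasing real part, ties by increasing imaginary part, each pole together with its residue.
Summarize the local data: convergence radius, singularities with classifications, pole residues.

Radius of convergence at 0: 5/3.
At 5/3: an algebraic (square-root) branch point.

Branch term (-20/19)*sqrt(1 - κ/(5/3)): its argument vanishes at κ = 5/3, a square-root branch point, modulus 5/3.
The radius of convergence is the smallest modulus among the singular points: 5/3.


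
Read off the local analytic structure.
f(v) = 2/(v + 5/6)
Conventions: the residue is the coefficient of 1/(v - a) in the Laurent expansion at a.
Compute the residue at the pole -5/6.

The residue is 2.

At the order-1 pole -5/6 set g(v) = (v - (-5/6))*f(v) = 2.
Simple pole: residue = g(a) at a = -5/6, which is 2.


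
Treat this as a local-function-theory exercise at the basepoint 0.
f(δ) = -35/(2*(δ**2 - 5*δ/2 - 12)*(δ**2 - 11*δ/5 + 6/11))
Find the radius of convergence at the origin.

The radius of convergence is 11/10 - (1/110)*sqrt(8041).

Denominator factor (δ**2 - 11*δ/5 + 6/11): discriminant 731/275, real irrational roots 11/10 + (1/110)*sqrt(8041) and 11/10 - (1/110)*sqrt(8041); poles of order 1, moduli 11/10 + (1/110)*sqrt(8041) and 11/10 - (1/110)*sqrt(8041).
Denominator factor (δ**2 - 5*δ/2 - 12): discriminant 217/4, real irrational roots 5/4 + (1/4)*sqrt(217) and 5/4 - (1/4)*sqrt(217); poles of order 1, moduli 5/4 + (1/4)*sqrt(217) and -5/4 + (1/4)*sqrt(217).
The radius of convergence is the smallest modulus among the singular points: 11/10 - (1/110)*sqrt(8041).


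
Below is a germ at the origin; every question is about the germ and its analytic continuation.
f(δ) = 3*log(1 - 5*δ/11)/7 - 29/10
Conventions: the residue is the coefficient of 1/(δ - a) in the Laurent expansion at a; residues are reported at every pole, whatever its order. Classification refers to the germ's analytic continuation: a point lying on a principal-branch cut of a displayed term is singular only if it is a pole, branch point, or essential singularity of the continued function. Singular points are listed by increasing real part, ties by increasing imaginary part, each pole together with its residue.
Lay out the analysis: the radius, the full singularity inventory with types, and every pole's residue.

Branch term (3/7)*log(1 - δ/(11/5)): its argument vanishes at δ = 11/5, a logarithmic branch point, modulus 11/5.
The radius of convergence is the smallest modulus among the singular points: 11/5.

Radius of convergence at 0: 11/5.
At 11/5: a logarithmic branch point.


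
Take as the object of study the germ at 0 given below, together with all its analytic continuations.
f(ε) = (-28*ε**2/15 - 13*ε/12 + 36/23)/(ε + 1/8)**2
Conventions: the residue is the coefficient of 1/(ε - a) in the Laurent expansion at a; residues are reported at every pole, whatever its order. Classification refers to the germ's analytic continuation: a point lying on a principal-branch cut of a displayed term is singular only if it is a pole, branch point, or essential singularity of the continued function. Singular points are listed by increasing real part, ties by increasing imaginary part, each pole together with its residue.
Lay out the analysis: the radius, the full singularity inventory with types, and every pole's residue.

Denominator factor (ε + 1/8)^2: pole of order 2 at -1/8, modulus 1/8.
The radius of convergence is the smallest modulus among the singular points: 1/8.
At the order-2 pole -1/8 set g(ε) = (ε - (-1/8))^2*f(ε) = -28*ε**2/15 - 13*ε/12 + 36/23.
Order-2 pole: residue = g'(a); g'(-1/8) = -37/60, so the residue is -37/60.

Radius of convergence at 0: 1/8.
At -1/8: a pole of order 2; residue -37/60.


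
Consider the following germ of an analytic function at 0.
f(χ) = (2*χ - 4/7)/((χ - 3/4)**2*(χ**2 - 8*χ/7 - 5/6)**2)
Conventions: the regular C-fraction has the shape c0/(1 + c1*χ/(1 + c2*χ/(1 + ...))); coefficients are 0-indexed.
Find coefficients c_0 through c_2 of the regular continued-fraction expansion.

The regular C-fraction coefficients are [-256/175, 751/210, -284929/157710].

Taylor coefficients (expand at 0): a_0 = -256/175, a_1 = 96128/18375, a_2 = -1984512/214375.
c0 = a_0 = -256/175. Peel one level at a time: if S = 1 + c*χ/S' with S'(0) = 1, then c is the χ-coefficient of S and S' = c*χ/(S - 1).
S_1 = c0/f = 1 + (751/210)*χ + (284929/44100)*χ^2 + ...; c1 = 751/210.
S_2 = c1*χ/(S_1 - 1) = 1 + (-284929/157710)*χ + ...; c2 = -284929/157710.


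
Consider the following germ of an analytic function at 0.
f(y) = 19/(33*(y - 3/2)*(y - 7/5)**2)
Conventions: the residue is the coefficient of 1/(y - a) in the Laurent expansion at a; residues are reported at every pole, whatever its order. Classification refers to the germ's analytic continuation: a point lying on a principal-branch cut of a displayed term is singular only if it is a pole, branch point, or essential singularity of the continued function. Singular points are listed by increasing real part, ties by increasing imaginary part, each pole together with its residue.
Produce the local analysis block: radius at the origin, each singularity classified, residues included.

Radius of convergence at 0: 7/5.
At 7/5: a pole of order 2; residue -1900/33.
At 3/2: a pole of order 1; residue 1900/33.

Denominator factor (y - 3/2): pole of order 1 at 3/2, modulus 3/2.
Denominator factor (y - 7/5)^2: pole of order 2 at 7/5, modulus 7/5.
The radius of convergence is the smallest modulus among the singular points: 7/5.
At the order-2 pole 7/5 set g(y) = (y - (7/5))^2*f(y) = 19/(33*(y - 3/2)).
Order-2 pole: residue = g'(a); g'(7/5) = -1900/33, so the residue is -1900/33.
At the order-1 pole 3/2 set g(y) = (y - (3/2))*f(y) = 19/(33*(y - 7/5)**2).
Simple pole: residue = g(a) at a = 3/2, which is 1900/33.
List the singular points by increasing real part (a conjugate pair: the negative imaginary part first).


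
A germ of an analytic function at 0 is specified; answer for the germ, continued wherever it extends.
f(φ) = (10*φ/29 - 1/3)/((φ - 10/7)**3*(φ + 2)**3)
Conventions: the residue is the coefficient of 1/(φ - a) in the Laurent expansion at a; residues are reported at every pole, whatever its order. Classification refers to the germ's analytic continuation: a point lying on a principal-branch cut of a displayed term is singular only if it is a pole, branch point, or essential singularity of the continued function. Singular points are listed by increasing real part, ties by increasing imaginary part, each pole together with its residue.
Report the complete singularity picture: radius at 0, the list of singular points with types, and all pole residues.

Radius of convergence at 0: 10/7.
At -2: a pole of order 3; residue 631463/115458048.
At 10/7: a pole of order 3; residue -631463/115458048.

Denominator factor (φ + 2)^3: pole of order 3 at -2, modulus 2.
Denominator factor (φ - 10/7)^3: pole of order 3 at 10/7, modulus 10/7.
The radius of convergence is the smallest modulus among the singular points: 10/7.
At the order-3 pole -2 set g(φ) = (φ - (-2))^3*f(φ) = (10*φ/29 - 1/3)/(φ - 10/7)**3.
Order-3 pole: residue = g''(a)/2; g''(-2) = 631463/57729024, so the residue is 631463/115458048.
At the order-3 pole 10/7 set g(φ) = (φ - (10/7))^3*f(φ) = (10*φ/29 - 1/3)/(φ + 2)**3.
Order-3 pole: residue = g''(a)/2; g''(10/7) = -631463/57729024, so the residue is -631463/115458048.
List the singular points by increasing real part (a conjugate pair: the negative imaginary part first).


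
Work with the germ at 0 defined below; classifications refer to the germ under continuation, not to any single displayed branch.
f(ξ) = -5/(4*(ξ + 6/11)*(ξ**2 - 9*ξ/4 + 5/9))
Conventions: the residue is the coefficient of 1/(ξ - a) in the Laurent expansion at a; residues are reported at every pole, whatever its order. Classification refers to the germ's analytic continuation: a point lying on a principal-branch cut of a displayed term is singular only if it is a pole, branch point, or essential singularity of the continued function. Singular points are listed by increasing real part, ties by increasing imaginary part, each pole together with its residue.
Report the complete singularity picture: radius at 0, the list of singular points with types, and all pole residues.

Denominator factor (ξ**2 - 9*ξ/4 + 5/9): discriminant 409/144, real irrational roots 9/8 + (1/24)*sqrt(409) and 9/8 - (1/24)*sqrt(409); poles of order 1, moduli 9/8 + (1/24)*sqrt(409) and 9/8 - (1/24)*sqrt(409).
Denominator factor (ξ + 6/11): pole of order 1 at -6/11, modulus 6/11.
The radius of convergence is the smallest modulus among the singular points: 9/8 - (1/24)*sqrt(409).
At the order-1 pole -6/11 set g(ξ) = (ξ - (-6/11))*f(ξ) = -5/(4*(ξ**2 - 9*ξ/4 + 5/9)).
Simple pole: residue = g(a) at a = -6/11, which is -5445/9062.
The factor ξ**2 - 9*ξ/4 + 5/9 splits as (ξ - a)(ξ - a') with a = 9/8 - (1/24)*sqrt(409), a' = 9/8 + (1/24)*sqrt(409). At the order-1 pole a set g(ξ) = (ξ - a)*f(ξ) = [-5/(4*(ξ + 6/11))] / (ξ - a').
Simple pole: residue = g(a) at a = 9/8 - (1/24)*sqrt(409), which is 5445/18124 + (218295/7412716)*sqrt(409).
The factor ξ**2 - 9*ξ/4 + 5/9 splits as (ξ - a)(ξ - a') with a = 9/8 + (1/24)*sqrt(409), a' = 9/8 - (1/24)*sqrt(409). At the order-1 pole a set g(ξ) = (ξ - a)*f(ξ) = [-5/(4*(ξ + 6/11))] / (ξ - a').
Simple pole: residue = g(a) at a = 9/8 + (1/24)*sqrt(409), which is 5445/18124 - (218295/7412716)*sqrt(409).
List the singular points by increasing real part (a conjugate pair: the negative imaginary part first).

Radius of convergence at 0: 9/8 - (1/24)*sqrt(409).
At -6/11: a pole of order 1; residue -5445/9062.
At 9/8 - (1/24)*sqrt(409): a pole of order 1; residue 5445/18124 + (218295/7412716)*sqrt(409).
At 9/8 + (1/24)*sqrt(409): a pole of order 1; residue 5445/18124 - (218295/7412716)*sqrt(409).


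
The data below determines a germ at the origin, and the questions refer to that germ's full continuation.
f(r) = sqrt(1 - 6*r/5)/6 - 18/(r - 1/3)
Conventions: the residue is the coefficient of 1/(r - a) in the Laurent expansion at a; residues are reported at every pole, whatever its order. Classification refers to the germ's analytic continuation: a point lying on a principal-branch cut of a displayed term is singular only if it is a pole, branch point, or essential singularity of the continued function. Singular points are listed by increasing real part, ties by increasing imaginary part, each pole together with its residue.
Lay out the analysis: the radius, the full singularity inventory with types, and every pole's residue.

Radius of convergence at 0: 1/3.
At 1/3: a pole of order 1; residue -18.
At 5/6: an algebraic (square-root) branch point.

Denominator factor (r - 1/3): pole of order 1 at 1/3, modulus 1/3.
Branch term (1/6)*sqrt(1 - r/(5/6)): its argument vanishes at r = 5/6, a square-root branch point, modulus 5/6.
The radius of convergence is the smallest modulus among the singular points: 1/3.
The branch term is analytic at 1/3 and contributes nothing to the residue; only the rational part matters.
At the order-1 pole 1/3 set g(r) = (r - (1/3))*(rational part) = -18.
Simple pole: residue = g(a) at a = 1/3, which is -18.
List the singular points by increasing real part (a conjugate pair: the negative imaginary part first).


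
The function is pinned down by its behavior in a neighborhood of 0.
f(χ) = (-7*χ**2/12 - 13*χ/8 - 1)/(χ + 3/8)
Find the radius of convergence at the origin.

Denominator factor (χ + 3/8): pole of order 1 at -3/8, modulus 3/8.
The radius of convergence is the smallest modulus among the singular points: 3/8.

The radius of convergence is 3/8.


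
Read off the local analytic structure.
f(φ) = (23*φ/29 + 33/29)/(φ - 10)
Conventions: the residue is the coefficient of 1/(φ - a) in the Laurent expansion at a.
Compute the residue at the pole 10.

At the order-1 pole 10 set g(φ) = (φ - (10))*f(φ) = 23*φ/29 + 33/29.
Simple pole: residue = g(a) at a = 10, which is 263/29.

The residue is 263/29.


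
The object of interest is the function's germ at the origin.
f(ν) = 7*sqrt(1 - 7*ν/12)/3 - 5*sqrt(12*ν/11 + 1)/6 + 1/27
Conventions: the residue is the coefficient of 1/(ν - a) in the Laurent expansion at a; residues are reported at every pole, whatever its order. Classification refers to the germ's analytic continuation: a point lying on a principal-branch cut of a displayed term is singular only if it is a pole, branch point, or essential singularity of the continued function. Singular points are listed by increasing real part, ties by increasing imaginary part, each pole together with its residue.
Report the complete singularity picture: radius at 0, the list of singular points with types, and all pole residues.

Radius of convergence at 0: 11/12.
At -11/12: an algebraic (square-root) branch point.
At 12/7: an algebraic (square-root) branch point.

Branch term (-5/6)*sqrt(1 - ν/(-11/12)): its argument vanishes at ν = -11/12, a square-root branch point, modulus 11/12.
Branch term (7/3)*sqrt(1 - ν/(12/7)): its argument vanishes at ν = 12/7, a square-root branch point, modulus 12/7.
The radius of convergence is the smallest modulus among the singular points: 11/12.
List the singular points by increasing real part (a conjugate pair: the negative imaginary part first).


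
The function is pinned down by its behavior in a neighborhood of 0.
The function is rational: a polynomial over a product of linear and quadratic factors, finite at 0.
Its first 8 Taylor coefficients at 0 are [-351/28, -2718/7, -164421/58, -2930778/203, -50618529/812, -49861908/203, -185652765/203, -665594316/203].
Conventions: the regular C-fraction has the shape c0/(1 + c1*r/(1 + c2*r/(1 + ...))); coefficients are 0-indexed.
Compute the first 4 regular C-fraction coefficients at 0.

Taylor coefficients (read off): a_0 = -351/28, a_1 = -2718/7, a_2 = -164421/58, a_3 = -2930778/203.
c0 = a_0 = -351/28. Peel one level at a time: if S = 1 + c*r/S' with S'(0) = 1, then c is the r-coefficient of S and S' = c*r/(S - 1).
S_1 = c0/f = 1 + (-1208/39)*r + (32343782/44109)*r^2 + ...; c1 = -1208/39.
S_2 = c1*r/(S_1 - 1) = 1 + (16171891/683124)*r + (4946171145/306810256)*r^2 + ...; c2 = 16171891/683124.
S_3 = c2*r/(S_2 - 1) = 1 + (-192900674655/283266842756)*r + ...; c3 = -192900674655/283266842756.

The regular C-fraction coefficients are [-351/28, -1208/39, 16171891/683124, -192900674655/283266842756].


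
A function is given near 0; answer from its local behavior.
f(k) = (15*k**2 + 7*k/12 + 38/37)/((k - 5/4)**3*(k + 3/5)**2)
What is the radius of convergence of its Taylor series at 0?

The radius of convergence is 3/5.

Denominator factor (k - 5/4)^3: pole of order 3 at 5/4, modulus 5/4.
Denominator factor (k + 3/5)^2: pole of order 2 at -3/5, modulus 3/5.
The radius of convergence is the smallest modulus among the singular points: 3/5.


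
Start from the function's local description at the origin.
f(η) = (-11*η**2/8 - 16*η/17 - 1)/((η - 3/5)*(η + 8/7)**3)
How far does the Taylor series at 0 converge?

Denominator factor (η + 8/7)^3: pole of order 3 at -8/7, modulus 8/7.
Denominator factor (η - 3/5): pole of order 1 at 3/5, modulus 3/5.
The radius of convergence is the smallest modulus among the singular points: 3/5.

The radius of convergence is 3/5.


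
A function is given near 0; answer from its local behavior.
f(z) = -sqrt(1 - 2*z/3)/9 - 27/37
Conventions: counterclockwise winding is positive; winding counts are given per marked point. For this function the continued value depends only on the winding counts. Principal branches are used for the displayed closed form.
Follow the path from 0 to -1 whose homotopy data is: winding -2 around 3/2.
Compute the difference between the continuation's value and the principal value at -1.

Continued minus principal equals 0.

The rational part is single-valued and drops out of the difference; each branch term changes only by its own monodromy.
(-1/9)*sqrt(1 - z/(3/2)): winding -2 is even, the square root returns to the same sheet, contribution 0.
Summing the contributions at z = -1 gives 0.


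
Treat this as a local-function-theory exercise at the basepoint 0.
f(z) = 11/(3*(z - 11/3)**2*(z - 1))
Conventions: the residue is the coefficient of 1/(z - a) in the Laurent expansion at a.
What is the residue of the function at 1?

At the order-1 pole 1 set g(z) = (z - (1))*f(z) = 11/(3*(z - 11/3)**2).
Simple pole: residue = g(a) at a = 1, which is 33/64.

The residue is 33/64.


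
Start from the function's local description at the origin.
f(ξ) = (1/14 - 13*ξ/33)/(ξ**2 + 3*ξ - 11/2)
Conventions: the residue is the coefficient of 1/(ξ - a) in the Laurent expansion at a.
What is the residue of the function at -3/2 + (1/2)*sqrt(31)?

The factor ξ**2 + 3*ξ - 11/2 splits as (ξ - a)(ξ - a') with a = -3/2 + (1/2)*sqrt(31), a' = -3/2 - (1/2)*sqrt(31). At the order-1 pole a set g(ξ) = (ξ - a)*f(ξ) = [1/14 - 13*ξ/33] / (ξ - a').
Simple pole: residue = g(a) at a = -3/2 + (1/2)*sqrt(31), which is -13/66 + (51/2387)*sqrt(31).

The residue is -13/66 + (51/2387)*sqrt(31).


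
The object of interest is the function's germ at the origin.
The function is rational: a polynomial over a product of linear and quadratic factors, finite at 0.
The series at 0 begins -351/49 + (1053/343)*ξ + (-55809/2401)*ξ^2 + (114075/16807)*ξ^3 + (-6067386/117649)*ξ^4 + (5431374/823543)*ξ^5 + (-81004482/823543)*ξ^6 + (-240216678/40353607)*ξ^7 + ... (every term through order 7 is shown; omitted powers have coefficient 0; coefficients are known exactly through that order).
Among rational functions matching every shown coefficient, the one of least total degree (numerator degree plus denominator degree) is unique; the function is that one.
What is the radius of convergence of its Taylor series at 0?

No rational of total degree below 5 reproduces all 8 coefficients; solving the [0/5] Pade equations on them gives f(ξ) = -13/(3*(ξ - 7/9)**2*(ξ + 1)**3), whose expansion matches every shown term.
Denominator factor (ξ + 1)^3: pole of order 3 at -1, modulus 1.
Denominator factor (ξ - 7/9)^2: pole of order 2 at 7/9, modulus 7/9.
The radius of convergence is the smallest modulus among the singular points: 7/9.

The radius of convergence is 7/9.


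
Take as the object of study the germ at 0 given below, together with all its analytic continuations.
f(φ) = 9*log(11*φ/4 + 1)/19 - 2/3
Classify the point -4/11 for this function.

The point is a logarithmic branch point.

The term (9/19)*log(1 - φ/(-4/11)) has argument 1 - -4/11/(-4/11) = 0 at -4/11: a logarithmic (infinitely-sheeted) branch point; the remaining terms are analytic or single-valued there.


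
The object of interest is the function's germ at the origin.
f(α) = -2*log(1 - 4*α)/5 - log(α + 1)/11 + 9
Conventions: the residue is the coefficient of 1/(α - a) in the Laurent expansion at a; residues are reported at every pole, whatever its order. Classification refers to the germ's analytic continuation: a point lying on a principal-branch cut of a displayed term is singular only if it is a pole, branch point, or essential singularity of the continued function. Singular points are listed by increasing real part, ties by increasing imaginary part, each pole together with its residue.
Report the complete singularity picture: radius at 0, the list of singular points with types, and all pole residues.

Branch term (-1/11)*log(1 - α/(-1)): its argument vanishes at α = -1, a logarithmic branch point, modulus 1.
Branch term (-2/5)*log(1 - α/(1/4)): its argument vanishes at α = 1/4, a logarithmic branch point, modulus 1/4.
The radius of convergence is the smallest modulus among the singular points: 1/4.
List the singular points by increasing real part (a conjugate pair: the negative imaginary part first).

Radius of convergence at 0: 1/4.
At -1: a logarithmic branch point.
At 1/4: a logarithmic branch point.


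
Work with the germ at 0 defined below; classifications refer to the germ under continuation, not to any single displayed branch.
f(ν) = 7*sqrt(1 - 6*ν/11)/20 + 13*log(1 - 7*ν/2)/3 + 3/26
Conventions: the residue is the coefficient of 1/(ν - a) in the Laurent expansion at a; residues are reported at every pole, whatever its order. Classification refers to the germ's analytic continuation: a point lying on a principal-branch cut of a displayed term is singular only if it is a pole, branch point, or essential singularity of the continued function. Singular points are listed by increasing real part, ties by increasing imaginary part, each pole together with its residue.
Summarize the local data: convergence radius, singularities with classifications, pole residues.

Branch term (7/20)*sqrt(1 - ν/(11/6)): its argument vanishes at ν = 11/6, a square-root branch point, modulus 11/6.
Branch term (13/3)*log(1 - ν/(2/7)): its argument vanishes at ν = 2/7, a logarithmic branch point, modulus 2/7.
The radius of convergence is the smallest modulus among the singular points: 2/7.
List the singular points by increasing real part (a conjugate pair: the negative imaginary part first).

Radius of convergence at 0: 2/7.
At 2/7: a logarithmic branch point.
At 11/6: an algebraic (square-root) branch point.


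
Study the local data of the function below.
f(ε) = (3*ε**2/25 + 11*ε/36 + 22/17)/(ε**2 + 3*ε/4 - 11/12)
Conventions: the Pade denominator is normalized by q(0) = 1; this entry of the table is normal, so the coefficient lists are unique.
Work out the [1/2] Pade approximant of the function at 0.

The Pade approximant has numerator coefficients [-24/17, -21150647/43973061]; denominator coefficients [1, -10459593/14657687, -5215558056/4030863925].

Taylor coefficients needed (expand at 0): a_0 = -24/17, a_1 = -835/561, a_2 = -148557/51425, a_3 = -2255513/565675.
Write the denominator as Q(ε) = 1 + q1*ε + q2*ε^2. Requiring Q*f - P = O(ε^4) with deg P <= 1 kills the coefficients of ε^2..ε^3 in Q*f:
  ε^2: a_2 + q1*a_1 + q2*a_0 = 0, i.e. -148557/51425 + (-835/561)*q1 + (-24/17)*q2 = 0.
  ε^3: a_3 + q1*a_2 + q2*a_1 = 0, i.e. -2255513/565675 + (-148557/51425)*q1 + (-835/561)*q2 = 0.
Solving this linear system: q1 = -10459593/14657687, q2 = -5215558056/4030863925.
The numerator is Q*f truncated at degree 1: P0 = a_0 = -24/17; P1 = a_1 + q1*a_0 = -21150647/43973061.


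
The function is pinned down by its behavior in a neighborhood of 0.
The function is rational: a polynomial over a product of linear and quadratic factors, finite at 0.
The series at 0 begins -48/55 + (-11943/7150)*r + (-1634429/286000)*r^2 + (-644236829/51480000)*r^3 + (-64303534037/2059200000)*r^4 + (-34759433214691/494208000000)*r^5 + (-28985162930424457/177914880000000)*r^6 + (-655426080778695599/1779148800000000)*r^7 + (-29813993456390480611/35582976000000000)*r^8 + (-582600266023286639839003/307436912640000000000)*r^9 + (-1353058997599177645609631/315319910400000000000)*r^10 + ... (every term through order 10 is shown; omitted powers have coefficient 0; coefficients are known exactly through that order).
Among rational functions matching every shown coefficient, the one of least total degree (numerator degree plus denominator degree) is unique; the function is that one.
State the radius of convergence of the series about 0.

No rational of total degree below 9 reproduces all 11 coefficients; solving the [1/8] Pade equations on them gives f(r) = (25*r/13 - 32/11)/((r**2 + r/2 - 5/12)*(r**2 + 11*r/12 - 2)**3), whose expansion matches every shown term.
Denominator factor (r**2 + r/2 - 5/12): discriminant 23/12, real irrational roots -1/4 + (1/12)*sqrt(69) and -1/4 - (1/12)*sqrt(69); poles of order 1, moduli -1/4 + (1/12)*sqrt(69) and 1/4 + (1/12)*sqrt(69).
Denominator factor (r**2 + 11*r/12 - 2)^3: discriminant 1273/144, real irrational roots -11/24 + (1/24)*sqrt(1273) and -11/24 - (1/24)*sqrt(1273); poles of order 3, moduli -11/24 + (1/24)*sqrt(1273) and 11/24 + (1/24)*sqrt(1273).
The radius of convergence is the smallest modulus among the singular points: -1/4 + (1/12)*sqrt(69).

The radius of convergence is -1/4 + (1/12)*sqrt(69).


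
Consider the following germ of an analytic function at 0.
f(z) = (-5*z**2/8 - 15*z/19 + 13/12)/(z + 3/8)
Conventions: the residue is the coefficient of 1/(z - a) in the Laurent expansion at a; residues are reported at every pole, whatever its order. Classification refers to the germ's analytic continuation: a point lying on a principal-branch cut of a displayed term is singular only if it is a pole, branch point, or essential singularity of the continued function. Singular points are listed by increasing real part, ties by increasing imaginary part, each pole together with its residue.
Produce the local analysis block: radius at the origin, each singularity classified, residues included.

Denominator factor (z + 3/8): pole of order 1 at -3/8, modulus 3/8.
The radius of convergence is the smallest modulus among the singular points: 3/8.
At the order-1 pole -3/8 set g(z) = (z - (-3/8))*f(z) = -5*z**2/8 - 15*z/19 + 13/12.
Simple pole: residue = g(a) at a = -3/8, which is 37691/29184.

Radius of convergence at 0: 3/8.
At -3/8: a pole of order 1; residue 37691/29184.


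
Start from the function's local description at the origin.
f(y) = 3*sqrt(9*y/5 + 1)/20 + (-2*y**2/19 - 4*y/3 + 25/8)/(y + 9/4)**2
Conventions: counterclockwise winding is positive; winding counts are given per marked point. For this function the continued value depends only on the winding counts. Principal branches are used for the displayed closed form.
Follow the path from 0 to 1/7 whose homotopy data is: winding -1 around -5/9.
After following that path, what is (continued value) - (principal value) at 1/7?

Continued minus principal equals -(3/175)*sqrt(385).

The rational part is single-valued and drops out of the difference; each branch term changes only by its own monodromy.
(3/20)*sqrt(1 - y/(-5/9)): winding -1 is odd, the square root flips sign, contributing -2*(3/20)*sqrt(1 - (1/7)/(-5/9)) = -2*(3/20)*sqrt(44/35) = -(3/175)*sqrt(385).
Summing the contributions at y = 1/7 gives -(3/175)*sqrt(385).


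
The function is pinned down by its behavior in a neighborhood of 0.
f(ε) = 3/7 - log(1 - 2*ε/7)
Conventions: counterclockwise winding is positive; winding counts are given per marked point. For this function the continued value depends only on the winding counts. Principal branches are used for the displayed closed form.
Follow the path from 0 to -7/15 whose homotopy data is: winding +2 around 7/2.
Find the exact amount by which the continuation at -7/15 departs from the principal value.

The rational part is single-valued and drops out of the difference; each branch term changes only by its own monodromy.
(-1)*log(1 - ε/(7/2)): each positive loop around 7/2 adds 2*pi*i to the log, so winding +2 contributes (-1)*(2)*2*pi*i = -(4)*pi*i.
Summing the contributions at ε = -7/15 gives -(4)*pi*i.

Continued minus principal equals -(4)*pi*i.


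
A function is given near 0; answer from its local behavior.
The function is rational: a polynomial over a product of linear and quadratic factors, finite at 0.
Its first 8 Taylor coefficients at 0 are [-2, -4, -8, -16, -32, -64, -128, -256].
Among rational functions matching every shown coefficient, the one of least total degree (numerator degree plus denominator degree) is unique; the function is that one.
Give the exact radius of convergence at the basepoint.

The radius of convergence is 1/2.

No rational of total degree below 1 reproduces all 8 coefficients; solving the [0/1] Pade equations on them gives f(λ) = 1/(λ - 1/2), whose expansion matches every shown term.
Denominator factor (λ - 1/2): pole of order 1 at 1/2, modulus 1/2.
The radius of convergence is the smallest modulus among the singular points: 1/2.


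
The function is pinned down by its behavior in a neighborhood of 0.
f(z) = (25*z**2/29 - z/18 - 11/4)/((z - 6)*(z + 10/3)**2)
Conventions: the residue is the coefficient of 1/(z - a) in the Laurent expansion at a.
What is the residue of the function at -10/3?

At the order-2 pole -10/3 set g(z) = (z - (-10/3))^2*f(z) = (25*z**2/29 - z/18 - 11/4)/(z - 6).
Order-2 pole: residue = g'(a); g'(-10/3) = 49219/90944, so the residue is 49219/90944.

The residue is 49219/90944.


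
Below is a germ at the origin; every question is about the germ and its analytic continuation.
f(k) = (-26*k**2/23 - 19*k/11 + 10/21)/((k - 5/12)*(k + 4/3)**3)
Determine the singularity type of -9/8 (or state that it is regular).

The point is a regular point.

Denominator factors: k + 4/3 = 5/24 at k = -9/8; k - 5/12 = -37/24 at k = -9/8 — none vanishes.
So the germ continues analytically to -9/8.


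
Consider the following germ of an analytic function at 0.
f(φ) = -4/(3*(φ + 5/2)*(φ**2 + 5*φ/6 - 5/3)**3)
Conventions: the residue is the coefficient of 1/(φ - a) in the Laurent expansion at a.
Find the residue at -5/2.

At the order-1 pole -5/2 set g(φ) = (φ - (-5/2))*f(φ) = -4/(3*(φ**2 + 5*φ/6 - 5/3)**3).
Simple pole: residue = g(a) at a = -5/2, which is -32/375.

The residue is -32/375.


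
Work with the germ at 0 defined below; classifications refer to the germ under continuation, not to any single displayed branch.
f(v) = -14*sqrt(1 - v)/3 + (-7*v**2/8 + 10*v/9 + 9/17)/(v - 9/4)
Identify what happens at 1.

The point is an algebraic (square-root) branch point.

The term (-14/3)*sqrt(1 - v/(1)) has argument 1 - 1/(1) = 0 at 1: a square-root (algebraic, two-sheeted) branch point; the remaining terms are analytic or single-valued there.


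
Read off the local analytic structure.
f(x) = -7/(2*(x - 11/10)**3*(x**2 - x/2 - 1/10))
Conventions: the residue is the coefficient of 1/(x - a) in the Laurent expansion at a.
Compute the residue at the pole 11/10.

The residue is -145625/3136.

At the order-3 pole 11/10 set g(x) = (x - (11/10))^3*f(x) = -7/(2*(x**2 - x/2 - 1/10)).
Order-3 pole: residue = g''(a)/2; g''(11/10) = -145625/1568, so the residue is -145625/3136.


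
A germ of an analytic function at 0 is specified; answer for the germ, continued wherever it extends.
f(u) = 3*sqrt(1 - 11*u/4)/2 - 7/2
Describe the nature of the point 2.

There is no denominator, hence no pole anywhere.
Branch term sqrt(1 - u/(4/11)): argument at 2 is -9/2, nonzero, so 2 is not its branch point (a point on a principal cut is still regular for the continued germ).
So the germ continues analytically to 2.

The point is a regular point.


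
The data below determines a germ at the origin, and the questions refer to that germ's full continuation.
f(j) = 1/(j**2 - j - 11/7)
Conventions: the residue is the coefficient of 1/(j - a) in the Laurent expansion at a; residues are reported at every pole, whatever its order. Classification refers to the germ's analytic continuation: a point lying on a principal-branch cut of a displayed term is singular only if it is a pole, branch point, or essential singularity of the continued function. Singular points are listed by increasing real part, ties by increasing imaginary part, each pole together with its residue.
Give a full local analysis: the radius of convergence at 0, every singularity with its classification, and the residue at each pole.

Radius of convergence at 0: -1/2 + (1/14)*sqrt(357).
At 1/2 - (1/14)*sqrt(357): a pole of order 1; residue -(1/51)*sqrt(357).
At 1/2 + (1/14)*sqrt(357): a pole of order 1; residue (1/51)*sqrt(357).

Denominator factor (j**2 - j - 11/7): discriminant 51/7, real irrational roots 1/2 + (1/14)*sqrt(357) and 1/2 - (1/14)*sqrt(357); poles of order 1, moduli 1/2 + (1/14)*sqrt(357) and -1/2 + (1/14)*sqrt(357).
The radius of convergence is the smallest modulus among the singular points: -1/2 + (1/14)*sqrt(357).
The factor j**2 - j - 11/7 splits as (j - a)(j - a') with a = 1/2 - (1/14)*sqrt(357), a' = 1/2 + (1/14)*sqrt(357). At the order-1 pole a set g(j) = (j - a)*f(j) = [1] / (j - a').
Simple pole: residue = g(a) at a = 1/2 - (1/14)*sqrt(357), which is -(1/51)*sqrt(357).
The factor j**2 - j - 11/7 splits as (j - a)(j - a') with a = 1/2 + (1/14)*sqrt(357), a' = 1/2 - (1/14)*sqrt(357). At the order-1 pole a set g(j) = (j - a)*f(j) = [1] / (j - a').
Simple pole: residue = g(a) at a = 1/2 + (1/14)*sqrt(357), which is (1/51)*sqrt(357).
List the singular points by increasing real part (a conjugate pair: the negative imaginary part first).


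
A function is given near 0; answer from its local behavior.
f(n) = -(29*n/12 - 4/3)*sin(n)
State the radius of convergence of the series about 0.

The factor -sin(n) is entire and contributes no finite singular point.
The polynomial part has no poles.
No finite singular points: the Taylor series at 0 converges everywhere.

The radius of convergence is infinite.


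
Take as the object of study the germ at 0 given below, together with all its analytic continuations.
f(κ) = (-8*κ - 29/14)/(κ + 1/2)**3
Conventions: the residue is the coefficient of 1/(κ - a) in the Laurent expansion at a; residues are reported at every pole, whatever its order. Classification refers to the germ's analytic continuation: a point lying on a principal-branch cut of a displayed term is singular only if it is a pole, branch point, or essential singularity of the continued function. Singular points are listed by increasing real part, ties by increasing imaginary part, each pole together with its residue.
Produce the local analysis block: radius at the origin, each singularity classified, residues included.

Denominator factor (κ + 1/2)^3: pole of order 3 at -1/2, modulus 1/2.
The radius of convergence is the smallest modulus among the singular points: 1/2.
At the order-3 pole -1/2 set g(κ) = (κ - (-1/2))^3*f(κ) = -8*κ - 29/14.
Order-3 pole: residue = g''(a)/2; g''(-1/2) = 0, so the residue is 0.

Radius of convergence at 0: 1/2.
At -1/2: a pole of order 3; residue 0.


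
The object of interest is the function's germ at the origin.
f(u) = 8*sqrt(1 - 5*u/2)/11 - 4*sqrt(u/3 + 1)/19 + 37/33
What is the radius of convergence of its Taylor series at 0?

The radius of convergence is 2/5.

Branch term (8/11)*sqrt(1 - u/(2/5)): its argument vanishes at u = 2/5, a square-root branch point, modulus 2/5.
Branch term (-4/19)*sqrt(1 - u/(-3)): its argument vanishes at u = -3, a square-root branch point, modulus 3.
The radius of convergence is the smallest modulus among the singular points: 2/5.


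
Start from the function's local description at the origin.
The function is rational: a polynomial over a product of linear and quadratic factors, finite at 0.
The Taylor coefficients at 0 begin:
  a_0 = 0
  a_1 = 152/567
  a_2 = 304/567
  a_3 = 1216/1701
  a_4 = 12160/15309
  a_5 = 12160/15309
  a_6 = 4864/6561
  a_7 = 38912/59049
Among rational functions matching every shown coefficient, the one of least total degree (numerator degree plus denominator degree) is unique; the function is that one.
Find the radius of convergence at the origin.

No rational of total degree below 4 reproduces all 8 coefficients; solving the [1/3] Pade equations on them gives f(β) = -19*β/(21*(β - 3/2)**3), whose expansion matches every shown term.
Denominator factor (β - 3/2)^3: pole of order 3 at 3/2, modulus 3/2.
The radius of convergence is the smallest modulus among the singular points: 3/2.

The radius of convergence is 3/2.
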